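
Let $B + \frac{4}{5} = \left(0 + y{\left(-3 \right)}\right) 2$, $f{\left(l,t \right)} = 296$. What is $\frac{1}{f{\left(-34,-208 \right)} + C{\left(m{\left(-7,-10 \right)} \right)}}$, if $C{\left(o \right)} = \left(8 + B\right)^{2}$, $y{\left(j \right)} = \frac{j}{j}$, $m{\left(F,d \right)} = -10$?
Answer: $\frac{25}{9516} \approx 0.0026272$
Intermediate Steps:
$y{\left(j \right)} = 1$
$B = \frac{6}{5}$ ($B = - \frac{4}{5} + \left(0 + 1\right) 2 = - \frac{4}{5} + 1 \cdot 2 = - \frac{4}{5} + 2 = \frac{6}{5} \approx 1.2$)
$C{\left(o \right)} = \frac{2116}{25}$ ($C{\left(o \right)} = \left(8 + \frac{6}{5}\right)^{2} = \left(\frac{46}{5}\right)^{2} = \frac{2116}{25}$)
$\frac{1}{f{\left(-34,-208 \right)} + C{\left(m{\left(-7,-10 \right)} \right)}} = \frac{1}{296 + \frac{2116}{25}} = \frac{1}{\frac{9516}{25}} = \frac{25}{9516}$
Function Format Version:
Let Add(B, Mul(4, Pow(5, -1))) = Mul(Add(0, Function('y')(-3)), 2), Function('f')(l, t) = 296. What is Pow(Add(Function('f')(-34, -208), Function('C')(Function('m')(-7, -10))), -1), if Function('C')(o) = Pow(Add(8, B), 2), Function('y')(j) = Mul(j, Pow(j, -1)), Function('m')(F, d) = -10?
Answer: Rational(25, 9516) ≈ 0.0026272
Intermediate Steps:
Function('y')(j) = 1
B = Rational(6, 5) (B = Add(Rational(-4, 5), Mul(Add(0, 1), 2)) = Add(Rational(-4, 5), Mul(1, 2)) = Add(Rational(-4, 5), 2) = Rational(6, 5) ≈ 1.2000)
Function('C')(o) = Rational(2116, 25) (Function('C')(o) = Pow(Add(8, Rational(6, 5)), 2) = Pow(Rational(46, 5), 2) = Rational(2116, 25))
Pow(Add(Function('f')(-34, -208), Function('C')(Function('m')(-7, -10))), -1) = Pow(Add(296, Rational(2116, 25)), -1) = Pow(Rational(9516, 25), -1) = Rational(25, 9516)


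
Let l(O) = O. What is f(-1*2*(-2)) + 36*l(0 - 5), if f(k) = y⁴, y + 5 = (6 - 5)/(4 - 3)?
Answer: 76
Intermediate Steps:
y = -4 (y = -5 + (6 - 5)/(4 - 3) = -5 + 1/1 = -5 + 1*1 = -5 + 1 = -4)
f(k) = 256 (f(k) = (-4)⁴ = 256)
f(-1*2*(-2)) + 36*l(0 - 5) = 256 + 36*(0 - 5) = 256 + 36*(-5) = 256 - 180 = 76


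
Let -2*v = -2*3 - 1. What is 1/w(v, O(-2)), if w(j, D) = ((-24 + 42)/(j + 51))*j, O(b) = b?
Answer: 109/126 ≈ 0.86508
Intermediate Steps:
v = 7/2 (v = -(-2*3 - 1)/2 = -(-6 - 1)/2 = -1/2*(-7) = 7/2 ≈ 3.5000)
w(j, D) = 18*j/(51 + j) (w(j, D) = (18/(51 + j))*j = 18*j/(51 + j))
1/w(v, O(-2)) = 1/(18*(7/2)/(51 + 7/2)) = 1/(18*(7/2)/(109/2)) = 1/(18*(7/2)*(2/109)) = 1/(126/109) = 109/126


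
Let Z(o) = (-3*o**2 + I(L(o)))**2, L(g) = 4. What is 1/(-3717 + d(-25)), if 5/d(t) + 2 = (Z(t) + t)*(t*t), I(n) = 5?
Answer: -2185546873/8123677726936 ≈ -0.00026903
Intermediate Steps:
Z(o) = (5 - 3*o**2)**2 (Z(o) = (-3*o**2 + 5)**2 = (5 - 3*o**2)**2)
d(t) = 5/(-2 + t**2*(t + (-5 + 3*t**2)**2)) (d(t) = 5/(-2 + ((-5 + 3*t**2)**2 + t)*(t*t)) = 5/(-2 + (t + (-5 + 3*t**2)**2)*t**2) = 5/(-2 + t**2*(t + (-5 + 3*t**2)**2)))
1/(-3717 + d(-25)) = 1/(-3717 + 5/(-2 + (-25)**3 + (-25)**2*(-5 + 3*(-25)**2)**2)) = 1/(-3717 + 5/(-2 - 15625 + 625*(-5 + 3*625)**2)) = 1/(-3717 + 5/(-2 - 15625 + 625*(-5 + 1875)**2)) = 1/(-3717 + 5/(-2 - 15625 + 625*1870**2)) = 1/(-3717 + 5/(-2 - 15625 + 625*3496900)) = 1/(-3717 + 5/(-2 - 15625 + 2185562500)) = 1/(-3717 + 5/2185546873) = 1/(-8123677726936/2185546873) = -2185546873/8123677726936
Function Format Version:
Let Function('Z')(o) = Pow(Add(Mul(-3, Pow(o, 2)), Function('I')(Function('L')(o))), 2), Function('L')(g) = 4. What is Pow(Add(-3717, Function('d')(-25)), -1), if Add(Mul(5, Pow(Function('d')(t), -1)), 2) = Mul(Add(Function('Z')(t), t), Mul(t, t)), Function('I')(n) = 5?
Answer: Rational(-2185546873, 8123677726936) ≈ -0.00026903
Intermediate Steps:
Function('Z')(o) = Pow(Add(5, Mul(-3, Pow(o, 2))), 2) (Function('Z')(o) = Pow(Add(Mul(-3, Pow(o, 2)), 5), 2) = Pow(Add(5, Mul(-3, Pow(o, 2))), 2))
Function('d')(t) = Mul(5, Pow(Add(-2, Mul(Pow(t, 2), Add(t, Pow(Add(-5, Mul(3, Pow(t, 2))), 2)))), -1)) (Function('d')(t) = Mul(5, Pow(Add(-2, Mul(Add(Pow(Add(-5, Mul(3, Pow(t, 2))), 2), t), Mul(t, t))), -1)) = Mul(5, Pow(Add(-2, Mul(Add(t, Pow(Add(-5, Mul(3, Pow(t, 2))), 2)), Pow(t, 2))), -1)) = Mul(5, Pow(Add(-2, Mul(Pow(t, 2), Add(t, Pow(Add(-5, Mul(3, Pow(t, 2))), 2)))), -1)))
Pow(Add(-3717, Function('d')(-25)), -1) = Pow(Add(-3717, Mul(5, Pow(Add(-2, Pow(-25, 3), Mul(Pow(-25, 2), Pow(Add(-5, Mul(3, Pow(-25, 2))), 2))), -1))), -1) = Pow(Add(-3717, Mul(5, Pow(Add(-2, -15625, Mul(625, Pow(Add(-5, Mul(3, 625)), 2))), -1))), -1) = Pow(Add(-3717, Mul(5, Pow(Add(-2, -15625, Mul(625, Pow(Add(-5, 1875), 2))), -1))), -1) = Pow(Add(-3717, Mul(5, Pow(Add(-2, -15625, Mul(625, Pow(1870, 2))), -1))), -1) = Pow(Add(-3717, Mul(5, Pow(Add(-2, -15625, Mul(625, 3496900)), -1))), -1) = Pow(Add(-3717, Mul(5, Pow(Add(-2, -15625, 2185562500), -1))), -1) = Pow(Add(-3717, Mul(5, Pow(2185546873, -1))), -1) = Pow(Add(-3717, Mul(5, Rational(1, 2185546873))), -1) = Pow(Add(-3717, Rational(5, 2185546873)), -1) = Pow(Rational(-8123677726936, 2185546873), -1) = Rational(-2185546873, 8123677726936)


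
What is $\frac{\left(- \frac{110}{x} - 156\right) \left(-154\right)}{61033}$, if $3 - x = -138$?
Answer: $\frac{486332}{1229379} \approx 0.39559$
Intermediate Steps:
$x = 141$ ($x = 3 - -138 = 3 + 138 = 141$)
$\frac{\left(- \frac{110}{x} - 156\right) \left(-154\right)}{61033} = \frac{\left(- \frac{110}{141} - 156\right) \left(-154\right)}{61033} = \left(\left(-110\right) \frac{1}{141} - 156\right) \left(-154\right) \frac{1}{61033} = \left(- \frac{110}{141} - 156\right) \left(-154\right) \frac{1}{61033} = \left(- \frac{22106}{141}\right) \left(-154\right) \frac{1}{61033} = \frac{3404324}{141} \cdot \frac{1}{61033} = \frac{486332}{1229379}$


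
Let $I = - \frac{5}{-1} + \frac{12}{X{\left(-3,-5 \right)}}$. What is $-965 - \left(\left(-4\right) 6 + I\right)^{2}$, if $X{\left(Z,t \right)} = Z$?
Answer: $-1494$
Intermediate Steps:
$I = 1$ ($I = - \frac{5}{-1} + \frac{12}{-3} = \left(-5\right) \left(-1\right) + 12 \left(- \frac{1}{3}\right) = 5 - 4 = 1$)
$-965 - \left(\left(-4\right) 6 + I\right)^{2} = -965 - \left(\left(-4\right) 6 + 1\right)^{2} = -965 - \left(-24 + 1\right)^{2} = -965 - \left(-23\right)^{2} = -965 - 529 = -1494$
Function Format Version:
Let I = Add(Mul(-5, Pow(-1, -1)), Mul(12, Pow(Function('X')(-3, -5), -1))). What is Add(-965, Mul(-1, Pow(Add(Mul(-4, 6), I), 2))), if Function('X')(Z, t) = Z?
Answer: -1494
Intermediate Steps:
I = 1 (I = Add(Mul(-5, Pow(-1, -1)), Mul(12, Pow(-3, -1))) = Add(Mul(-5, -1), Mul(12, Rational(-1, 3))) = Add(5, -4) = 1)
Add(-965, Mul(-1, Pow(Add(Mul(-4, 6), I), 2))) = Add(-965, Mul(-1, Pow(Add(Mul(-4, 6), 1), 2))) = Add(-965, Mul(-1, Pow(Add(-24, 1), 2))) = Add(-965, Mul(-1, Pow(-23, 2))) = Add(-965, Mul(-1, 529)) = Add(-965, -529) = -1494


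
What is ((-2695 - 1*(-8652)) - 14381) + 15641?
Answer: 7217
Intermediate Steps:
((-2695 - 1*(-8652)) - 14381) + 15641 = ((-2695 + 8652) - 14381) + 15641 = (5957 - 14381) + 15641 = -8424 + 15641 = 7217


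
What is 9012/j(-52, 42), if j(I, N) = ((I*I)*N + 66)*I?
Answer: -751/492414 ≈ -0.0015251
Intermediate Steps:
j(I, N) = I*(66 + N*I**2) (j(I, N) = (I**2*N + 66)*I = (N*I**2 + 66)*I = (66 + N*I**2)*I = I*(66 + N*I**2))
9012/j(-52, 42) = 9012/((-52*(66 + 42*(-52)**2))) = 9012/((-52*(66 + 42*2704))) = 9012/((-52*(66 + 113568))) = 9012/((-52*113634)) = 9012/(-5908968) = 9012*(-1/5908968) = -751/492414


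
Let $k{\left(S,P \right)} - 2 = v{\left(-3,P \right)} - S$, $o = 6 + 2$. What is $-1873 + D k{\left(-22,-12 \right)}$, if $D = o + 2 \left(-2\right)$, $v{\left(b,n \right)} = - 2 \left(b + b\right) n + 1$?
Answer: $-2349$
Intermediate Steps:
$v{\left(b,n \right)} = 1 - 4 b n$ ($v{\left(b,n \right)} = - 2 \cdot 2 b n + 1 = - 4 b n + 1 = 1 - 4 b n$)
$o = 8$
$D = 4$ ($D = 8 + 2 \left(-2\right) = 8 - 4 = 4$)
$k{\left(S,P \right)} = 3 - S + 12 P$ ($k{\left(S,P \right)} = 2 - \left(-1 + S - 12 P\right) = 2 + \left(1 - S + 12 P\right) = 3 - S + 12 P$)
$-1873 + D k{\left(-22,-12 \right)} = -1873 + 4 \left(3 - -22 + 12 \left(-12\right)\right) = -1873 + 4 \left(3 + 22 - 144\right) = -1873 + 4 \left(-119\right) = -1873 - 476 = -2349$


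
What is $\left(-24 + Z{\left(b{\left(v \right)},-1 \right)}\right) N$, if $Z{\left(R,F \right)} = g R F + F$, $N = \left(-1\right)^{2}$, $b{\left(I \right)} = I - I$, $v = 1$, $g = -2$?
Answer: $-25$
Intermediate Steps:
$b{\left(I \right)} = 0$
$N = 1$
$Z{\left(R,F \right)} = F - 2 F R$ ($Z{\left(R,F \right)} = - 2 R F + F = - 2 F R + F = F - 2 F R$)
$\left(-24 + Z{\left(b{\left(v \right)},-1 \right)}\right) N = \left(-24 - \left(1 - 0\right)\right) 1 = \left(-24 - \left(1 + 0\right)\right) 1 = \left(-24 - 1\right) 1 = \left(-25\right) 1 = -25$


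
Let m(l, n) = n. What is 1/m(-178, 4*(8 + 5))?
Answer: 1/52 ≈ 0.019231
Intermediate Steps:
1/m(-178, 4*(8 + 5)) = 1/(4*(8 + 5)) = 1/(4*13) = 1/52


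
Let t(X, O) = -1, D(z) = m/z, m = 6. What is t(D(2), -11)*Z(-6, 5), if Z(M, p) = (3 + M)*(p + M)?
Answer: -3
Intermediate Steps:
D(z) = 6/z
Z(M, p) = (3 + M)*(M + p)
t(D(2), -11)*Z(-6, 5) = -((-6)**2 + 3*(-6) + 3*5 - 6*5) = -(36 - 18 + 15 - 30) = -1*3 = -3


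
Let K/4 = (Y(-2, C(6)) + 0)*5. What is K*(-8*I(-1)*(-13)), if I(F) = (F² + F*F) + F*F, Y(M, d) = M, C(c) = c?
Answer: -12480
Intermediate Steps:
I(F) = 3*F² (I(F) = (F² + F²) + F² = 2*F² + F² = 3*F²)
K = -40 (K = 4*((-2 + 0)*5) = 4*(-2*5) = 4*(-10) = -40)
K*(-8*I(-1)*(-13)) = -40*(-24*(-1)²)*(-13) = -40*(-24)*(-13) = -40*(-8*3)*(-13) = -(-960)*(-13) = -40*312 = -12480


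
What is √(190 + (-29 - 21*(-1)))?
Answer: √182 ≈ 13.491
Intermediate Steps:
√(190 + (-29 - 21*(-1))) = √(190 + (-29 + 21)) = √(190 - 8) = √182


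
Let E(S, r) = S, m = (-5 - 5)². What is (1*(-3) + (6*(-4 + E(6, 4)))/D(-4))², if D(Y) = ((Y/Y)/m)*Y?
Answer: 91809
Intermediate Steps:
m = 100 (m = (-10)² = 100)
D(Y) = Y/100 (D(Y) = ((Y/Y)/100)*Y = (1*(1/100))*Y = Y/100)
(1*(-3) + (6*(-4 + E(6, 4)))/D(-4))² = (1*(-3) + (6*(-4 + 6))/(((1/100)*(-4))))² = (-3 + (6*2)/(-1/25))² = (-3 + 12*(-25))² = (-3 - 300)² = (-303)² = 91809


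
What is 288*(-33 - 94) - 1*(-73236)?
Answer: 36660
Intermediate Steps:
288*(-33 - 94) - 1*(-73236) = 288*(-127) + 73236 = -36576 + 73236 = 36660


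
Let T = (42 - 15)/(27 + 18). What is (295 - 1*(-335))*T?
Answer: 378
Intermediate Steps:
T = ⅗ (T = 27/45 = 27*(1/45) = ⅗ ≈ 0.60000)
(295 - 1*(-335))*T = (295 - 1*(-335))*(⅗) = (295 + 335)*(⅗) = 630*(⅗) = 378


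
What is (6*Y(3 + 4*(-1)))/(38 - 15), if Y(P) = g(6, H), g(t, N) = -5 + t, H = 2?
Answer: 6/23 ≈ 0.26087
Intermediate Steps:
Y(P) = 1 (Y(P) = -5 + 6 = 1)
(6*Y(3 + 4*(-1)))/(38 - 15) = (6*1)/(38 - 15) = 6/23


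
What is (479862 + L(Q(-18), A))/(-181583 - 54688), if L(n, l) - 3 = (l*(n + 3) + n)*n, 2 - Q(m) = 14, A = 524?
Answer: -178867/78757 ≈ -2.2711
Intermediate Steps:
Q(m) = -12 (Q(m) = 2 - 1*14 = 2 - 14 = -12)
L(n, l) = 3 + n*(n + l*(3 + n)) (L(n, l) = 3 + (l*(n + 3) + n)*n = 3 + (l*(3 + n) + n)*n = 3 + (n + l*(3 + n))*n = 3 + n*(n + l*(3 + n)))
(479862 + L(Q(-18), A))/(-181583 - 54688) = (479862 + (3 + (-12)**2 + 524*(-12)**2 + 3*524*(-12)))/(-181583 - 54688) = (479862 + (3 + 144 + 524*144 - 18864))/(-236271) = (479862 + (3 + 144 + 75456 - 18864))*(-1/236271) = (479862 + 56739)*(-1/236271) = 536601*(-1/236271) = -178867/78757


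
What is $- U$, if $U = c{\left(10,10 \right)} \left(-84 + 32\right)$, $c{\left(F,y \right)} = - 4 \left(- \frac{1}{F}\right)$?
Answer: $\frac{104}{5} \approx 20.8$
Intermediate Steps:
$c{\left(F,y \right)} = \frac{4}{F}$
$U = - \frac{104}{5}$ ($U = \frac{4}{10} \left(-84 + 32\right) = 4 \cdot \frac{1}{10} \left(-52\right) = \frac{2}{5} \left(-52\right) = - \frac{104}{5} \approx -20.8$)
$- U = \left(-1\right) \left(- \frac{104}{5}\right) = \frac{104}{5}$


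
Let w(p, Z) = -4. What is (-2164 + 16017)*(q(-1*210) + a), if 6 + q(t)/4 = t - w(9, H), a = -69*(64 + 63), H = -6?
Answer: -133141183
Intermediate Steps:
a = -8763 (a = -69*127 = -8763)
q(t) = -8 + 4*t (q(t) = -24 + 4*(t - 1*(-4)) = -24 + 4*(t + 4) = -24 + 4*(4 + t) = -24 + (16 + 4*t) = -8 + 4*t)
(-2164 + 16017)*(q(-1*210) + a) = (-2164 + 16017)*((-8 + 4*(-1*210)) - 8763) = 13853*((-8 + 4*(-210)) - 8763) = 13853*((-8 - 840) - 8763) = 13853*(-848 - 8763) = 13853*(-9611) = -133141183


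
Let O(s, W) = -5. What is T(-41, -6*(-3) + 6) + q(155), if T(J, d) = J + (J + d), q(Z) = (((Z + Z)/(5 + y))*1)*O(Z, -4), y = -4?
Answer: -1608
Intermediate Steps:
q(Z) = -10*Z (q(Z) = (((Z + Z)/(5 - 4))*1)*(-5) = (((2*Z)/1)*1)*(-5) = (((2*Z)*1)*1)*(-5) = ((2*Z)*1)*(-5) = (2*Z)*(-5) = -10*Z)
T(J, d) = d + 2*J
T(-41, -6*(-3) + 6) + q(155) = ((-6*(-3) + 6) + 2*(-41)) - 10*155 = ((18 + 6) - 82) - 1550 = (24 - 82) - 1550 = -58 - 1550 = -1608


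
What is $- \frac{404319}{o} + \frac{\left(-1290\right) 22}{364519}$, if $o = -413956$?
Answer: $\frac{135633886281}{150894827164} \approx 0.89886$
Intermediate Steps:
$- \frac{404319}{o} + \frac{\left(-1290\right) 22}{364519} = - \frac{404319}{-413956} + \frac{\left(-1290\right) 22}{364519} = \left(-404319\right) \left(- \frac{1}{413956}\right) - \frac{28380}{364519} = \frac{404319}{413956} - \frac{28380}{364519} = \frac{135633886281}{150894827164}$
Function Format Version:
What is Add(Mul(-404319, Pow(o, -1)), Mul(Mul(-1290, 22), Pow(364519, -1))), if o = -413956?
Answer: Rational(135633886281, 150894827164) ≈ 0.89886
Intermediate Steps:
Add(Mul(-404319, Pow(o, -1)), Mul(Mul(-1290, 22), Pow(364519, -1))) = Add(Mul(-404319, Pow(-413956, -1)), Mul(Mul(-1290, 22), Pow(364519, -1))) = Add(Mul(-404319, Rational(-1, 413956)), Mul(-28380, Rational(1, 364519))) = Add(Rational(404319, 413956), Rational(-28380, 364519)) = Rational(135633886281, 150894827164)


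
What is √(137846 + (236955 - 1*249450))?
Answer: √125351 ≈ 354.05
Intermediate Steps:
√(137846 + (236955 - 1*249450)) = √(137846 + (236955 - 249450)) = √(137846 - 12495) = √125351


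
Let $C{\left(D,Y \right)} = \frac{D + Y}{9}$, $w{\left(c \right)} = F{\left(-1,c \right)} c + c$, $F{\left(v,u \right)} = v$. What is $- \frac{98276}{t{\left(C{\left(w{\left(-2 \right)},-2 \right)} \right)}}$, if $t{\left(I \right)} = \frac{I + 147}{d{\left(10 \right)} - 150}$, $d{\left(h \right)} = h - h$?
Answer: $\frac{132672600}{1321} \approx 1.0043 \cdot 10^{5}$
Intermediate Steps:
$d{\left(h \right)} = 0$
$w{\left(c \right)} = 0$ ($w{\left(c \right)} = - c + c = 0$)
$C{\left(D,Y \right)} = \frac{D}{9} + \frac{Y}{9}$ ($C{\left(D,Y \right)} = \left(D + Y\right) \frac{1}{9} = \frac{D}{9} + \frac{Y}{9}$)
$t{\left(I \right)} = - \frac{49}{50} - \frac{I}{150}$ ($t{\left(I \right)} = \frac{I + 147}{0 - 150} = \frac{147 + I}{-150} = \left(147 + I\right) \left(- \frac{1}{150}\right) = - \frac{49}{50} - \frac{I}{150}$)
$- \frac{98276}{t{\left(C{\left(w{\left(-2 \right)},-2 \right)} \right)}} = - \frac{98276}{- \frac{49}{50} - \frac{\frac{1}{9} \cdot 0 + \frac{1}{9} \left(-2\right)}{150}} = - \frac{98276}{- \frac{49}{50} - \frac{0 - \frac{2}{9}}{150}} = - \frac{98276}{- \frac{49}{50} - - \frac{1}{675}} = - \frac{98276}{- \frac{49}{50} + \frac{1}{675}} = - \frac{98276}{- \frac{1321}{1350}} = \left(-98276\right) \left(- \frac{1350}{1321}\right) = \frac{132672600}{1321}$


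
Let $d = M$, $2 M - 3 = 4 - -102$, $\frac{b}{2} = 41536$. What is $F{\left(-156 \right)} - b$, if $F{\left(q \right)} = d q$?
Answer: $-91574$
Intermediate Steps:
$b = 83072$ ($b = 2 \cdot 41536 = 83072$)
$M = \frac{109}{2}$ ($M = \frac{3}{2} + \frac{4 - -102}{2} = \frac{3}{2} + \frac{4 + 102}{2} = \frac{3}{2} + \frac{1}{2} \cdot 106 = \frac{3}{2} + 53 = \frac{109}{2} \approx 54.5$)
$d = \frac{109}{2} \approx 54.5$
$F{\left(q \right)} = \frac{109 q}{2}$
$F{\left(-156 \right)} - b = \frac{109}{2} \left(-156\right) - 83072 = -8502 - 83072 = -91574$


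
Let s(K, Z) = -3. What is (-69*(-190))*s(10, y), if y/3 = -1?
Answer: -39330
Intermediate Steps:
y = -3 (y = 3*(-1) = -3)
(-69*(-190))*s(10, y) = -69*(-190)*(-3) = 13110*(-3) = -39330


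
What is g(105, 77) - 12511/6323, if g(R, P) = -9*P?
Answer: -4394350/6323 ≈ -694.98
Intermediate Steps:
g(105, 77) - 12511/6323 = -9*77 - 12511/6323 = -693 - 12511*1/6323 = -693 - 12511/6323 = -4394350/6323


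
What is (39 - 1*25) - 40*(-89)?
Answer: 3574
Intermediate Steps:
(39 - 1*25) - 40*(-89) = (39 - 25) + 3560 = 14 + 3560 = 3574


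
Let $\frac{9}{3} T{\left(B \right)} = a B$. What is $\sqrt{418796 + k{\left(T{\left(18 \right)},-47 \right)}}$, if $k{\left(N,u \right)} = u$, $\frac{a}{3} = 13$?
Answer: $\sqrt{418749} \approx 647.11$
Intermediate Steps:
$a = 39$ ($a = 3 \cdot 13 = 39$)
$T{\left(B \right)} = 13 B$ ($T{\left(B \right)} = \frac{39 B}{3} = 13 B$)
$\sqrt{418796 + k{\left(T{\left(18 \right)},-47 \right)}} = \sqrt{418796 - 47} = \sqrt{418749}$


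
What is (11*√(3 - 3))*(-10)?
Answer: 0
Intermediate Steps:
(11*√(3 - 3))*(-10) = (11*√0)*(-10) = (11*0)*(-10) = 0*(-10) = 0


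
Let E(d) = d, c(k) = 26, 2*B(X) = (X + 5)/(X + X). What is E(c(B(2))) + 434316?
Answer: 434342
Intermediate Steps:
B(X) = (5 + X)/(4*X) (B(X) = ((X + 5)/(X + X))/2 = ((5 + X)/((2*X)))/2 = ((5 + X)*(1/(2*X)))/2 = ((5 + X)/(2*X))/2 = (5 + X)/(4*X))
E(c(B(2))) + 434316 = 26 + 434316 = 434342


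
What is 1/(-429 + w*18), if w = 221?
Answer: 1/3549 ≈ 0.00028177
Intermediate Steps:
1/(-429 + w*18) = 1/(-429 + 221*18) = 1/(-429 + 3978) = 1/3549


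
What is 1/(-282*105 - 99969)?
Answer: -1/129579 ≈ -7.7173e-6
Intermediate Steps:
1/(-282*105 - 99969) = 1/(-29610 - 99969) = 1/(-129579) = -1/129579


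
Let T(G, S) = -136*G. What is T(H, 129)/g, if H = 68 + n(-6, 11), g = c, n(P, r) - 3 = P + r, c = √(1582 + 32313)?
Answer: -10336*√33895/33895 ≈ -56.142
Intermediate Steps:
c = √33895 ≈ 184.11
n(P, r) = 3 + P + r (n(P, r) = 3 + (P + r) = 3 + P + r)
g = √33895 ≈ 184.11
H = 76 (H = 68 + (3 - 6 + 11) = 68 + 8 = 76)
T(H, 129)/g = (-136*76)/(√33895) = -10336*√33895/33895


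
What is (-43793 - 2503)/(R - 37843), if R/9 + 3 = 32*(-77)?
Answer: 23148/30023 ≈ 0.77101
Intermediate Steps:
R = -22203 (R = -27 + 9*(32*(-77)) = -27 + 9*(-2464) = -27 - 22176 = -22203)
(-43793 - 2503)/(R - 37843) = (-43793 - 2503)/(-22203 - 37843) = -46296/(-60046) = -46296*(-1/60046) = 23148/30023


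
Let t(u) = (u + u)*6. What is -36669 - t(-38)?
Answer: -36213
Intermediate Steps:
t(u) = 12*u (t(u) = (2*u)*6 = 12*u)
-36669 - t(-38) = -36669 - 12*(-38) = -36669 - 1*(-456) = -36669 + 456 = -36213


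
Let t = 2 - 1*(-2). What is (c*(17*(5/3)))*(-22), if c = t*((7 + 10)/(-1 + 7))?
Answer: -63580/9 ≈ -7064.4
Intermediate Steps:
t = 4 (t = 2 + 2 = 4)
c = 34/3 (c = 4*((7 + 10)/(-1 + 7)) = 4*(17/6) = 34/3 ≈ 11.333)
(c*(17*(5/3)))*(-22) = (34*(17*(5/3))/3)*(-22) = ((34/3)*(85/3))*(-22) = (2890/9)*(-22) = -63580/9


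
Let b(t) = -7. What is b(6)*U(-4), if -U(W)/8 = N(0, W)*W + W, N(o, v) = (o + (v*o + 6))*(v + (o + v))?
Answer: 10528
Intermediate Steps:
N(o, v) = (o + 2*v)*(6 + o + o*v) (N(o, v) = (o + (o*v + 6))*(o + 2*v) = (o + (6 + o*v))*(o + 2*v) = (6 + o + o*v)*(o + 2*v) = (o + 2*v)*(6 + o + o*v))
U(W) = -96*W**2 - 8*W (U(W) = -8*((0**2 + 6*0 + 12*W + W*0**2 + 2*0*W + 2*0*W**2)*W + W) = -8*((0 + 0 + 12*W + W*0 + 0 + 0)*W + W) = -8*((0 + 0 + 12*W + 0 + 0 + 0)*W + W) = -8*((12*W)*W + W) = -8*(12*W**2 + W) = -8*(W + 12*W**2) = -96*W**2 - 8*W)
b(6)*U(-4) = -(-56)*(-4)*(1 + 12*(-4)) = -(-56)*(-4)*(1 - 48) = -(-56)*(-4)*(-47) = -7*(-1504) = 10528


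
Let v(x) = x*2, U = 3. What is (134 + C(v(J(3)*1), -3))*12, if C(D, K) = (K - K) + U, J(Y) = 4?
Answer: 1644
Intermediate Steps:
v(x) = 2*x
C(D, K) = 3 (C(D, K) = (K - K) + 3 = 0 + 3 = 3)
(134 + C(v(J(3)*1), -3))*12 = (134 + 3)*12 = 137*12 = 1644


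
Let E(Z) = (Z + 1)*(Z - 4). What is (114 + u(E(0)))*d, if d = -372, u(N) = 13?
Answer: -47244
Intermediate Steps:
E(Z) = (1 + Z)*(-4 + Z)
(114 + u(E(0)))*d = (114 + 13)*(-372) = 127*(-372) = -47244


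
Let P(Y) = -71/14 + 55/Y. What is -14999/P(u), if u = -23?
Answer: 4829678/2403 ≈ 2009.9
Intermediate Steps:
P(Y) = -71/14 + 55/Y (P(Y) = -71*1/14 + 55/Y = -71/14 + 55/Y)
-14999/P(u) = -14999/(-71/14 + 55/(-23)) = -14999/(-71/14 + 55*(-1/23)) = -14999/(-71/14 - 55/23) = -14999/(-2403/322) = -14999*(-322/2403) = 4829678/2403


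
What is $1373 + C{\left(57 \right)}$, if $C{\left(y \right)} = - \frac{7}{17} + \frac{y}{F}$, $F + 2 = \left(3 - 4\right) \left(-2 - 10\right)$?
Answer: $\frac{234309}{170} \approx 1378.3$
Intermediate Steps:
$F = 10$ ($F = -2 + \left(3 - 4\right) \left(-2 - 10\right) = -2 - -12 = -2 + 12 = 10$)
$C{\left(y \right)} = - \frac{7}{17} + \frac{y}{10}$
$1373 + C{\left(57 \right)} = 1373 + \left(- \frac{7}{17} + \frac{1}{10} \cdot 57\right) = 1373 + \left(- \frac{7}{17} + \frac{57}{10}\right) = 1373 + \frac{899}{170} = \frac{234309}{170}$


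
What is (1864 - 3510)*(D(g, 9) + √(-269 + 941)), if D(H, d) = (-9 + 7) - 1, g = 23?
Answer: 4938 - 6584*√42 ≈ -37731.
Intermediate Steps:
D(H, d) = -3 (D(H, d) = -2 - 1 = -3)
(1864 - 3510)*(D(g, 9) + √(-269 + 941)) = (1864 - 3510)*(-3 + √(-269 + 941)) = -1646*(-3 + √672) = -1646*(-3 + 4*√42) = 4938 - 6584*√42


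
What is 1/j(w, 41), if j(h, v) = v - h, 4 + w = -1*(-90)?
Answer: -1/45 ≈ -0.022222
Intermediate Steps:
w = 86 (w = -4 - 1*(-90) = -4 + 90 = 86)
1/j(w, 41) = 1/(41 - 1*86) = 1/(41 - 86) = 1/(-45) = -1/45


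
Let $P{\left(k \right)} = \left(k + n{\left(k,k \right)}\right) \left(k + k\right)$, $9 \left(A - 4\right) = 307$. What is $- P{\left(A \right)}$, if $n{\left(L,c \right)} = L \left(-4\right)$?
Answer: $\frac{235298}{27} \approx 8714.7$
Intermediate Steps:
$n{\left(L,c \right)} = - 4 L$
$A = \frac{343}{9}$ ($A = 4 + \frac{1}{9} \cdot 307 = 4 + \frac{307}{9} = \frac{343}{9} \approx 38.111$)
$P{\left(k \right)} = - 6 k^{2}$ ($P{\left(k \right)} = \left(k - 4 k\right) \left(k + k\right) = - 3 k 2 k = - 6 k^{2}$)
$- P{\left(A \right)} = - \left(-6\right) \left(\frac{343}{9}\right)^{2} = - \frac{\left(-6\right) 117649}{81} = \left(-1\right) \left(- \frac{235298}{27}\right) = \frac{235298}{27}$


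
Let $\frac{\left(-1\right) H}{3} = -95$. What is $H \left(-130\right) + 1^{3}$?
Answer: $-37049$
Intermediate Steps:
$H = 285$ ($H = \left(-3\right) \left(-95\right) = 285$)
$H \left(-130\right) + 1^{3} = 285 \left(-130\right) + 1^{3} = -37050 + 1 = -37049$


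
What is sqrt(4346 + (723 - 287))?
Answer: sqrt(4782) ≈ 69.152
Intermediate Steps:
sqrt(4346 + (723 - 287)) = sqrt(4346 + 436) = sqrt(4782)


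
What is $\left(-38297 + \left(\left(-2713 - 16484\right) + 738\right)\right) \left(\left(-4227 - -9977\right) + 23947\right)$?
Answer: $-1685482932$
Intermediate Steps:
$\left(-38297 + \left(\left(-2713 - 16484\right) + 738\right)\right) \left(\left(-4227 - -9977\right) + 23947\right) = \left(-38297 + \left(-19197 + 738\right)\right) \left(\left(-4227 + 9977\right) + 23947\right) = \left(-38297 - 18459\right) \left(5750 + 23947\right) = \left(-56756\right) 29697 = -1685482932$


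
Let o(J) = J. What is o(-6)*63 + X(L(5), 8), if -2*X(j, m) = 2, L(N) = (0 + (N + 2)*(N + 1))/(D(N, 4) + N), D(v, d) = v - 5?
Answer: -379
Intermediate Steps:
D(v, d) = -5 + v
L(N) = (1 + N)*(2 + N)/(-5 + 2*N) (L(N) = (0 + (N + 2)*(N + 1))/((-5 + N) + N) = (0 + (2 + N)*(1 + N))/(-5 + 2*N) = (0 + (1 + N)*(2 + N))/(-5 + 2*N) = ((1 + N)*(2 + N))/(-5 + 2*N) = (1 + N)*(2 + N)/(-5 + 2*N))
X(j, m) = -1 (X(j, m) = -1/2*2 = -1)
o(-6)*63 + X(L(5), 8) = -6*63 - 1 = -378 - 1 = -379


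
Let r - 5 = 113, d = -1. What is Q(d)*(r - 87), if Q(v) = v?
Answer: -31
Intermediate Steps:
r = 118 (r = 5 + 113 = 118)
Q(d)*(r - 87) = -(118 - 87) = -1*31 = -31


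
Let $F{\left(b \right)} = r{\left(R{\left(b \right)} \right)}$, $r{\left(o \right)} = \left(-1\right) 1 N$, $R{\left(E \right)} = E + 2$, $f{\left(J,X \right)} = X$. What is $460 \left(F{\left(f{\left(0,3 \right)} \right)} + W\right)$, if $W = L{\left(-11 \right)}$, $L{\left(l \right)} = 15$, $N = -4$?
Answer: $8740$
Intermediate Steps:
$R{\left(E \right)} = 2 + E$
$r{\left(o \right)} = 4$ ($r{\left(o \right)} = \left(-1\right) 1 \left(-4\right) = \left(-1\right) \left(-4\right) = 4$)
$W = 15$
$F{\left(b \right)} = 4$
$460 \left(F{\left(f{\left(0,3 \right)} \right)} + W\right) = 460 \left(4 + 15\right) = 460 \cdot 19 = 8740$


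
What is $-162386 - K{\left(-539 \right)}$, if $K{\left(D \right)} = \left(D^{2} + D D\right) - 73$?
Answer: $-743355$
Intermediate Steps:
$K{\left(D \right)} = -73 + 2 D^{2}$ ($K{\left(D \right)} = \left(D^{2} + D^{2}\right) - 73 = 2 D^{2} - 73 = -73 + 2 D^{2}$)
$-162386 - K{\left(-539 \right)} = -162386 - \left(-73 + 2 \left(-539\right)^{2}\right) = -162386 - \left(-73 + 2 \cdot 290521\right) = -162386 - \left(-73 + 581042\right) = -162386 - 580969 = -743355$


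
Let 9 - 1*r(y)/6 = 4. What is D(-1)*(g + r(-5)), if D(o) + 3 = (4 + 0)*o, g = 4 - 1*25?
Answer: -63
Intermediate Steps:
g = -21 (g = 4 - 25 = -21)
r(y) = 30 (r(y) = 54 - 6*4 = 54 - 24 = 30)
D(o) = -3 + 4*o (D(o) = -3 + (4 + 0)*o = -3 + 4*o)
D(-1)*(g + r(-5)) = (-3 + 4*(-1))*(-21 + 30) = (-3 - 4)*9 = -7*9 = -63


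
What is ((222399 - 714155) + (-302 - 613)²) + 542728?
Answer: 888197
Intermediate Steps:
((222399 - 714155) + (-302 - 613)²) + 542728 = (-491756 + (-915)²) + 542728 = (-491756 + 837225) + 542728 = 345469 + 542728 = 888197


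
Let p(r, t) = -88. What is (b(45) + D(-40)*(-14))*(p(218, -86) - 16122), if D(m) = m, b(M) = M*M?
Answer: -41902850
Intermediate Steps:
b(M) = M**2
(b(45) + D(-40)*(-14))*(p(218, -86) - 16122) = (45**2 - 40*(-14))*(-88 - 16122) = (2025 + 560)*(-16210) = 2585*(-16210) = -41902850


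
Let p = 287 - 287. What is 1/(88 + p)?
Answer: 1/88 ≈ 0.011364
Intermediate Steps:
p = 0
1/(88 + p) = 1/(88 + 0) = 1/88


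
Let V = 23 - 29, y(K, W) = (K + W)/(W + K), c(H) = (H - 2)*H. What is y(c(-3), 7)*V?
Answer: -6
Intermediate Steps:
c(H) = H*(-2 + H) (c(H) = (-2 + H)*H = H*(-2 + H))
y(K, W) = 1 (y(K, W) = (K + W)/(K + W) = 1)
V = -6
y(c(-3), 7)*V = 1*(-6) = -6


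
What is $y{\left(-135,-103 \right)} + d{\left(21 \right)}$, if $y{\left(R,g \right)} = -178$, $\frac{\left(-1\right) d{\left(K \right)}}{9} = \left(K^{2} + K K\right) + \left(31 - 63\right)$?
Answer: $-7828$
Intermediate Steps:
$d{\left(K \right)} = 288 - 18 K^{2}$ ($d{\left(K \right)} = - 9 \left(\left(K^{2} + K K\right) + \left(31 - 63\right)\right) = - 9 \left(\left(K^{2} + K^{2}\right) + \left(31 - 63\right)\right) = - 9 \left(2 K^{2} - 32\right) = - 9 \left(-32 + 2 K^{2}\right) = 288 - 18 K^{2}$)
$y{\left(-135,-103 \right)} + d{\left(21 \right)} = -178 + \left(288 - 18 \cdot 21^{2}\right) = -178 + \left(288 - 7938\right) = -178 - 7650 = -7828$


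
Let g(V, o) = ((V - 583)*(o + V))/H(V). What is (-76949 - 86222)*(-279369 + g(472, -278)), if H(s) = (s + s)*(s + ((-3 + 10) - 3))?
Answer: 10241656700672685/224672 ≈ 4.5585e+10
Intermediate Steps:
H(s) = 2*s*(4 + s) (H(s) = (2*s)*(s + (7 - 3)) = (2*s)*(s + 4) = (2*s)*(4 + s) = 2*s*(4 + s))
g(V, o) = (-583 + V)*(V + o)/(2*V*(4 + V)) (g(V, o) = ((V - 583)*(o + V))/((2*V*(4 + V))) = ((-583 + V)*(V + o))*(1/(2*V*(4 + V))) = (-583 + V)*(V + o)/(2*V*(4 + V)))
(-76949 - 86222)*(-279369 + g(472, -278)) = (-76949 - 86222)*(-279369 + (1/2)*(472**2 - 583*472 - 583*(-278) + 472*(-278))/(472*(4 + 472))) = -163171*(-279369 + (1/2)*(1/472)*(222784 - 275176 + 162074 - 131216)/476) = -163171*(-279369 + (1/2)*(1/472)*(1/476)*(-21534)) = -163171*(-279369 - 10767/224672) = -163171*(-62766402735/224672) = 10241656700672685/224672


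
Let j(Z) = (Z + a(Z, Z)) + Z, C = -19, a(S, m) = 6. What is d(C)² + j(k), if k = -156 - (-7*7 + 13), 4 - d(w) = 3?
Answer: -233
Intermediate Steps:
d(w) = 1 (d(w) = 4 - 1*3 = 4 - 3 = 1)
k = -120 (k = -156 - (-49 + 13) = -156 - 1*(-36) = -156 + 36 = -120)
j(Z) = 6 + 2*Z (j(Z) = (Z + 6) + Z = (6 + Z) + Z = 6 + 2*Z)
d(C)² + j(k) = 1² + (6 + 2*(-120)) = 1 + (6 - 240) = 1 - 234 = -233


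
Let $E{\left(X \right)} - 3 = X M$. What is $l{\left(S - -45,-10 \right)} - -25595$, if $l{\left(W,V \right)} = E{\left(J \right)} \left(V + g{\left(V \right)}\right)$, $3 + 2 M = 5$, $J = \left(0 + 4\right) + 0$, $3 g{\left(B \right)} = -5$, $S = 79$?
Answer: $\frac{76540}{3} \approx 25513.0$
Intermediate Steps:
$g{\left(B \right)} = - \frac{5}{3}$ ($g{\left(B \right)} = \frac{1}{3} \left(-5\right) = - \frac{5}{3}$)
$J = 4$ ($J = 4 + 0 = 4$)
$M = 1$ ($M = - \frac{3}{2} + \frac{1}{2} \cdot 5 = - \frac{3}{2} + \frac{5}{2} = 1$)
$E{\left(X \right)} = 3 + X$ ($E{\left(X \right)} = 3 + X 1 = 3 + X$)
$l{\left(W,V \right)} = - \frac{35}{3} + 7 V$ ($l{\left(W,V \right)} = \left(3 + 4\right) \left(V - \frac{5}{3}\right) = 7 \left(- \frac{5}{3} + V\right) = - \frac{35}{3} + 7 V$)
$l{\left(S - -45,-10 \right)} - -25595 = \left(- \frac{35}{3} + 7 \left(-10\right)\right) - -25595 = \left(- \frac{35}{3} - 70\right) + 25595 = - \frac{245}{3} + 25595 = \frac{76540}{3}$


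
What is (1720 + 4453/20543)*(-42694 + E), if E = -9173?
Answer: -1832897467071/20543 ≈ -8.9223e+7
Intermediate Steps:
(1720 + 4453/20543)*(-42694 + E) = (1720 + 4453/20543)*(-42694 - 9173) = (1720 + 4453*(1/20543))*(-51867) = (1720 + 4453/20543)*(-51867) = (35338413/20543)*(-51867) = -1832897467071/20543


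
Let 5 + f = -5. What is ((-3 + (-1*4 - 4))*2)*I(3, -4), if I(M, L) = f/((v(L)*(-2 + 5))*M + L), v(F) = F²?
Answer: 11/7 ≈ 1.5714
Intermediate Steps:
f = -10 (f = -5 - 5 = -10)
I(M, L) = -10/(L + 3*M*L²) (I(M, L) = -10/((L²*(-2 + 5))*M + L) = -10/((L²*3)*M + L) = -10/((3*L²)*M + L) = -10/(3*M*L² + L) = -10/(L + 3*M*L²))
((-3 + (-1*4 - 4))*2)*I(3, -4) = ((-3 + (-1*4 - 4))*2)*(-10/(-4*(1 + 3*(-4)*3))) = ((-3 + (-4 - 4))*2)*(-10*(-¼)/(1 - 36)) = ((-3 - 8)*2)*(-10*(-¼)/(-35)) = (-11*2)*(-10*(-¼)*(-1/35)) = -22*(-1/14) = 11/7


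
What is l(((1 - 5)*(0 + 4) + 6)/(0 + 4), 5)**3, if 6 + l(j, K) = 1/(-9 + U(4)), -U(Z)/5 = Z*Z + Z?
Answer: -281011375/1295029 ≈ -216.99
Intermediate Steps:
U(Z) = -5*Z - 5*Z**2 (U(Z) = -5*(Z*Z + Z) = -5*(Z**2 + Z) = -5*(Z + Z**2) = -5*Z - 5*Z**2)
l(j, K) = -655/109 (l(j, K) = -6 + 1/(-9 - 5*4*(1 + 4)) = -6 + 1/(-9 - 5*4*5) = -6 + 1/(-9 - 100) = -6 + 1/(-109) = -6 - 1/109 = -655/109)
l(((1 - 5)*(0 + 4) + 6)/(0 + 4), 5)**3 = (-655/109)**3 = -281011375/1295029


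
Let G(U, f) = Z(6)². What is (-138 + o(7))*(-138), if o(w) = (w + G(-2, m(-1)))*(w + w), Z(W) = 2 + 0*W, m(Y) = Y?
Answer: -2208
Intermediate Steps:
Z(W) = 2 (Z(W) = 2 + 0 = 2)
G(U, f) = 4 (G(U, f) = 2² = 4)
o(w) = 2*w*(4 + w) (o(w) = (w + 4)*(w + w) = (4 + w)*(2*w) = 2*w*(4 + w))
(-138 + o(7))*(-138) = (-138 + 2*7*(4 + 7))*(-138) = (-138 + 2*7*11)*(-138) = (-138 + 154)*(-138) = 16*(-138) = -2208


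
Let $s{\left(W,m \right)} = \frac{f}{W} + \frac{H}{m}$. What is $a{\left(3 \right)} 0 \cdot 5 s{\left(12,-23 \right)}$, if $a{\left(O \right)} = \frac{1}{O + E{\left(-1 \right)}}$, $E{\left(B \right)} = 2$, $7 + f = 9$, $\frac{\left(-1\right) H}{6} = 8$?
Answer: $0$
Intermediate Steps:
$H = -48$ ($H = \left(-6\right) 8 = -48$)
$f = 2$ ($f = -7 + 9 = 2$)
$s{\left(W,m \right)} = - \frac{48}{m} + \frac{2}{W}$ ($s{\left(W,m \right)} = \frac{2}{W} - \frac{48}{m} = - \frac{48}{m} + \frac{2}{W}$)
$a{\left(O \right)} = \frac{1}{2 + O}$ ($a{\left(O \right)} = \frac{1}{O + 2} = \frac{1}{2 + O}$)
$a{\left(3 \right)} 0 \cdot 5 s{\left(12,-23 \right)} = \frac{1}{2 + 3} \cdot 0 \cdot 5 \left(- \frac{48}{-23} + \frac{2}{12}\right) = \frac{1}{5} \cdot 0 \cdot 5 \left(\left(-48\right) \left(- \frac{1}{23}\right) + 2 \cdot \frac{1}{12}\right) = \frac{1}{5} \cdot 0 \cdot 5 \left(\frac{48}{23} + \frac{1}{6}\right) = 0 \cdot 5 \cdot \frac{311}{138} = 0 \cdot \frac{311}{138} = 0$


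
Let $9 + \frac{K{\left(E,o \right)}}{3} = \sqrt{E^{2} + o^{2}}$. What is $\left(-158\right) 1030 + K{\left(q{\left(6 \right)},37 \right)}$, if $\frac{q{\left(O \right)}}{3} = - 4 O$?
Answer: $-162767 + 3 \sqrt{6553} \approx -1.6252 \cdot 10^{5}$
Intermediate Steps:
$q{\left(O \right)} = - 12 O$ ($q{\left(O \right)} = 3 \left(- 4 O\right) = - 12 O$)
$K{\left(E,o \right)} = -27 + 3 \sqrt{E^{2} + o^{2}}$
$\left(-158\right) 1030 + K{\left(q{\left(6 \right)},37 \right)} = \left(-158\right) 1030 - \left(27 - 3 \sqrt{\left(\left(-12\right) 6\right)^{2} + 37^{2}}\right) = -162740 - \left(27 - 3 \sqrt{\left(-72\right)^{2} + 1369}\right) = -162740 - \left(27 - 3 \sqrt{5184 + 1369}\right) = -162740 - \left(27 - 3 \sqrt{6553}\right) = -162767 + 3 \sqrt{6553}$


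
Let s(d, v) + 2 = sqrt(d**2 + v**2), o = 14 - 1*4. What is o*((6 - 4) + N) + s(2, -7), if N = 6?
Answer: 78 + sqrt(53) ≈ 85.280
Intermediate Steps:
o = 10 (o = 14 - 4 = 10)
s(d, v) = -2 + sqrt(d**2 + v**2)
o*((6 - 4) + N) + s(2, -7) = 10*((6 - 4) + 6) + (-2 + sqrt(2**2 + (-7)**2)) = 10*(2 + 6) + (-2 + sqrt(4 + 49)) = 10*8 + (-2 + sqrt(53)) = 80 + (-2 + sqrt(53)) = 78 + sqrt(53)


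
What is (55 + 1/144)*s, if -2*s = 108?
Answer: -23763/8 ≈ -2970.4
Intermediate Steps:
s = -54 (s = -1/2*108 = -54)
(55 + 1/144)*s = (55 + 1/144)*(-54) = (7921/144)*(-54) = -23763/8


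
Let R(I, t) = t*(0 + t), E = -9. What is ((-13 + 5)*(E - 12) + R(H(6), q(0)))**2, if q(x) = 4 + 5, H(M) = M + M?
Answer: 62001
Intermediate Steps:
H(M) = 2*M
q(x) = 9
R(I, t) = t**2 (R(I, t) = t*t = t**2)
((-13 + 5)*(E - 12) + R(H(6), q(0)))**2 = ((-13 + 5)*(-9 - 12) + 9**2)**2 = (-8*(-21) + 81)**2 = (168 + 81)**2 = 249**2 = 62001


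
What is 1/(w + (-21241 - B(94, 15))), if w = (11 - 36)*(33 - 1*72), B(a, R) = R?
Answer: -1/20281 ≈ -4.9307e-5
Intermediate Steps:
w = 975 (w = -25*(33 - 72) = -25*(-39) = 975)
1/(w + (-21241 - B(94, 15))) = 1/(975 + (-21241 - 1*15)) = 1/(975 + (-21241 - 15)) = 1/(975 - 21256) = 1/(-20281) = -1/20281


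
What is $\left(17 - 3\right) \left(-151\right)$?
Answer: $-2114$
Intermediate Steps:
$\left(17 - 3\right) \left(-151\right) = 14 \left(-151\right) = -2114$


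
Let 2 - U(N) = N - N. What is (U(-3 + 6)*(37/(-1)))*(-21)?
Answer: 1554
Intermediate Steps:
U(N) = 2 (U(N) = 2 - (N - N) = 2 - 1*0 = 2 + 0 = 2)
(U(-3 + 6)*(37/(-1)))*(-21) = (2*(37/(-1)))*(-21) = (2*(37*(-1)))*(-21) = (2*(-37))*(-21) = -74*(-21) = 1554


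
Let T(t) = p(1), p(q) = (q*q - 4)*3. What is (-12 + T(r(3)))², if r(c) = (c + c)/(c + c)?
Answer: 441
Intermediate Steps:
r(c) = 1 (r(c) = (2*c)/((2*c)) = (2*c)*(1/(2*c)) = 1)
p(q) = -12 + 3*q² (p(q) = (q² - 4)*3 = (-4 + q²)*3 = -12 + 3*q²)
T(t) = -9 (T(t) = -12 + 3*1² = -12 + 3*1 = -12 + 3 = -9)
(-12 + T(r(3)))² = (-12 - 9)² = (-21)² = 441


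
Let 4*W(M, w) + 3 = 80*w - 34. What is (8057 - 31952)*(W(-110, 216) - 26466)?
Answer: 2117598795/4 ≈ 5.2940e+8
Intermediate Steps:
W(M, w) = -37/4 + 20*w (W(M, w) = -¾ + (80*w - 34)/4 = -¾ + (-34 + 80*w)/4 = -¾ + (-17/2 + 20*w) = -37/4 + 20*w)
(8057 - 31952)*(W(-110, 216) - 26466) = (8057 - 31952)*((-37/4 + 20*216) - 26466) = -23895*((-37/4 + 4320) - 26466) = -23895*(17243/4 - 26466) = -23895*(-88621/4) = 2117598795/4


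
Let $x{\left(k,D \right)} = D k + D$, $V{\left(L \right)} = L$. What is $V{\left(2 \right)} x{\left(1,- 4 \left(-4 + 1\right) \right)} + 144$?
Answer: $192$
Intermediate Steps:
$x{\left(k,D \right)} = D + D k$
$V{\left(2 \right)} x{\left(1,- 4 \left(-4 + 1\right) \right)} + 144 = 2 - 4 \left(-4 + 1\right) \left(1 + 1\right) + 144 = 2 \left(-4\right) \left(-3\right) 2 + 144 = 2 \cdot 12 \cdot 2 + 144 = 2 \cdot 24 + 144 = 48 + 144 = 192$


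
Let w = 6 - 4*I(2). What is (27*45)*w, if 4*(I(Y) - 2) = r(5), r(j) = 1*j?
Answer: -8505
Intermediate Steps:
r(j) = j
I(Y) = 13/4 (I(Y) = 2 + (¼)*5 = 2 + 5/4 = 13/4)
w = -7 (w = 6 - 4*13/4 = 6 - 13 = -7)
(27*45)*w = (27*45)*(-7) = 1215*(-7) = -8505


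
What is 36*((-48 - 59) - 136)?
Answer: -8748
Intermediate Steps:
36*((-48 - 59) - 136) = 36*(-107 - 136) = 36*(-243) = -8748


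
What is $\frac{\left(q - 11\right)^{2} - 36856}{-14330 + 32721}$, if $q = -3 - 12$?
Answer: $- \frac{36180}{18391} \approx -1.9673$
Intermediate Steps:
$q = -15$ ($q = -3 - 12 = -15$)
$\frac{\left(q - 11\right)^{2} - 36856}{-14330 + 32721} = \frac{\left(-15 - 11\right)^{2} - 36856}{-14330 + 32721} = \frac{\left(-26\right)^{2} - 36856}{18391} = \left(676 - 36856\right) \frac{1}{18391} = \left(-36180\right) \frac{1}{18391} = - \frac{36180}{18391}$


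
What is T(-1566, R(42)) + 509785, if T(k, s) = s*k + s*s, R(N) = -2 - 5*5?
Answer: 552796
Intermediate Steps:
R(N) = -27 (R(N) = -2 - 25 = -27)
T(k, s) = s² + k*s (T(k, s) = k*s + s² = s² + k*s)
T(-1566, R(42)) + 509785 = -27*(-1566 - 27) + 509785 = -27*(-1593) + 509785 = 43011 + 509785 = 552796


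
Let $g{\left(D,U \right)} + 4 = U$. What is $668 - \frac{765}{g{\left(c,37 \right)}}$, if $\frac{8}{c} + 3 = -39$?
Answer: $\frac{7093}{11} \approx 644.82$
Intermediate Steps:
$c = - \frac{4}{21}$ ($c = \frac{8}{-3 - 39} = \frac{8}{-42} = 8 \left(- \frac{1}{42}\right) = - \frac{4}{21} \approx -0.19048$)
$g{\left(D,U \right)} = -4 + U$
$668 - \frac{765}{g{\left(c,37 \right)}} = 668 - \frac{765}{-4 + 37} = 668 - \frac{765}{33} = 668 - \frac{255}{11} = \frac{7093}{11}$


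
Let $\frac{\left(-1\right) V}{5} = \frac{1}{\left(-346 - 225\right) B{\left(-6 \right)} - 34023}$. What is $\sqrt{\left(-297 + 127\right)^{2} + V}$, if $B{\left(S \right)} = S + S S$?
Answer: $\frac{\sqrt{261662941785}}{3009} \approx 170.0$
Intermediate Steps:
$B{\left(S \right)} = S + S^{2}$
$V = \frac{5}{51153}$ ($V = - \frac{5}{\left(-346 - 225\right) \left(- 6 \left(1 - 6\right)\right) - 34023} = - \frac{5}{- 571 \left(\left(-6\right) \left(-5\right)\right) - 34023} = - \frac{5}{\left(-571\right) 30 - 34023} = - \frac{5}{-17130 - 34023} = - \frac{5}{-51153} = \left(-5\right) \left(- \frac{1}{51153}\right) = \frac{5}{51153} \approx 9.7746 \cdot 10^{-5}$)
$\sqrt{\left(-297 + 127\right)^{2} + V} = \sqrt{\left(-297 + 127\right)^{2} + \frac{5}{51153}} = \sqrt{\left(-170\right)^{2} + \frac{5}{51153}} = \sqrt{28900 + \frac{5}{51153}} = \sqrt{\frac{1478321705}{51153}} = \frac{\sqrt{261662941785}}{3009}$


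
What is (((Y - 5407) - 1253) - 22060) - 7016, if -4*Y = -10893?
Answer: -132051/4 ≈ -33013.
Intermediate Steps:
Y = 10893/4 (Y = -¼*(-10893) = 10893/4 ≈ 2723.3)
(((Y - 5407) - 1253) - 22060) - 7016 = (((10893/4 - 5407) - 1253) - 22060) - 7016 = ((-10735/4 - 1253) - 22060) - 7016 = (-15747/4 - 22060) - 7016 = -103987/4 - 7016 = -132051/4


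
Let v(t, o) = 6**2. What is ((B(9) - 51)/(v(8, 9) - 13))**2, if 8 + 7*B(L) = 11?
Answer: 125316/25921 ≈ 4.8345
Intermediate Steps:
B(L) = 3/7 (B(L) = -8/7 + (1/7)*11 = -8/7 + 11/7 = 3/7)
v(t, o) = 36
((B(9) - 51)/(v(8, 9) - 13))**2 = ((3/7 - 51)/(36 - 13))**2 = (-354/7/23)**2 = (-354/7*1/23)**2 = (-354/161)**2 = 125316/25921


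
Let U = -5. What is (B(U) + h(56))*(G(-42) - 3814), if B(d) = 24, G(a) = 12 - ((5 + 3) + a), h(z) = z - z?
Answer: -90432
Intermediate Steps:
h(z) = 0
G(a) = 4 - a (G(a) = 12 - (8 + a) = 12 + (-8 - a) = 4 - a)
(B(U) + h(56))*(G(-42) - 3814) = (24 + 0)*((4 - 1*(-42)) - 3814) = 24*((4 + 42) - 3814) = 24*(46 - 3814) = 24*(-3768) = -90432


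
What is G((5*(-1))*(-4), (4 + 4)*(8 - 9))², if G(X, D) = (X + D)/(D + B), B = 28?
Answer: 9/25 ≈ 0.36000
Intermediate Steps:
G(X, D) = (D + X)/(28 + D) (G(X, D) = (X + D)/(D + 28) = (D + X)/(28 + D))
G((5*(-1))*(-4), (4 + 4)*(8 - 9))² = (((4 + 4)*(8 - 9) + (5*(-1))*(-4))/(28 + (4 + 4)*(8 - 9)))² = ((8*(-1) - 5*(-4))/(28 + 8*(-1)))² = ((-8 + 20)/(28 - 8))² = (12/20)² = ((1/20)*12)² = (⅗)² = 9/25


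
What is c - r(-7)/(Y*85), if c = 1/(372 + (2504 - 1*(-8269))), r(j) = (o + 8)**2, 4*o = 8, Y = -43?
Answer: 223631/8146995 ≈ 0.027450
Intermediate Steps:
o = 2 (o = (1/4)*8 = 2)
r(j) = 100 (r(j) = (2 + 8)**2 = 10**2 = 100)
c = 1/11145 (c = 1/(372 + (2504 + 8269)) = 1/(372 + 10773) = 1/11145 ≈ 8.9726e-5)
c - r(-7)/(Y*85) = 1/11145 - 100/((-43*85)) = 1/11145 - 100/(-3655) = 1/11145 - 100*(-1)/3655 = 1/11145 - 1*(-20/731) = 1/11145 + 20/731 = 223631/8146995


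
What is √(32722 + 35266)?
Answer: 2*√16997 ≈ 260.75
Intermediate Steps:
√(32722 + 35266) = √67988 = 2*√16997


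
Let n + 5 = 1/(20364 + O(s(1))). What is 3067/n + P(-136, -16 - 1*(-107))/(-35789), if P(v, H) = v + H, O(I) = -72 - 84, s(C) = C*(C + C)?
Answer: -2218123804749/3616084771 ≈ -613.40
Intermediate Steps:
s(C) = 2*C² (s(C) = C*(2*C) = 2*C²)
O(I) = -156
n = -101039/20208 (n = -5 + 1/(20364 - 156) = -5 + 1/20208 = -101039/20208 ≈ -5.0000)
P(v, H) = H + v
3067/n + P(-136, -16 - 1*(-107))/(-35789) = 3067/(-101039/20208) + ((-16 - 1*(-107)) - 136)/(-35789) = 3067*(-20208/101039) + ((-16 + 107) - 136)*(-1/35789) = -61977936/101039 + (91 - 136)*(-1/35789) = -61977936/101039 - 45*(-1/35789) = -61977936/101039 + 45/35789 = -2218123804749/3616084771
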